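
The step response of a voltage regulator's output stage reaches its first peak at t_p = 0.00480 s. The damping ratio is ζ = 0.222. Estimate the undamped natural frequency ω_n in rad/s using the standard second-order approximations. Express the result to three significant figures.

ω_n ≈ 671 rad/s

Peak time t_p = π/ω_d, so ω_d = π/t_p = π/0.00480 = 654 rad/s.
ω_n = ω_d/√(1−ζ²) = 654/√0.951 = 671 rad/s.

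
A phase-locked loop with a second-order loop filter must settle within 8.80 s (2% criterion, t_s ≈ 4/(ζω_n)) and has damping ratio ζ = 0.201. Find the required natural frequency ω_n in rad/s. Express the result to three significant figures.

ω_n ≈ 2.26 rad/s

Rearranging t_s ≈ 4/(ζω_n) gives ω_n = 4/(ζ·t_s) = 4/(0.201 × 8.80) = 2.26 rad/s.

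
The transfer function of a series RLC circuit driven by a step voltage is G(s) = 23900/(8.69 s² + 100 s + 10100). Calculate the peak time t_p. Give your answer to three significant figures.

Dividing through by 8.69: denominator becomes s² + 11.51 s + 1162.
So ω_n = √1162 = 34.1 rad/s and ζ = 11.51/(2·34.1) = 0.169.
The damped frequency ω_d = ω_n√(1−ζ²) = 33.6 rad/s. t_p = π/ω_d = 0.0935 s.

t_p ≈ 0.0935 s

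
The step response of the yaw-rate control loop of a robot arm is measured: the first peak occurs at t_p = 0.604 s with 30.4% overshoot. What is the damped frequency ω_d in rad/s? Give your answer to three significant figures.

ω_d ≈ 5.20 rad/s

t_p = π/ω_d, so ω_d = π/0.604 = 5.20 rad/s.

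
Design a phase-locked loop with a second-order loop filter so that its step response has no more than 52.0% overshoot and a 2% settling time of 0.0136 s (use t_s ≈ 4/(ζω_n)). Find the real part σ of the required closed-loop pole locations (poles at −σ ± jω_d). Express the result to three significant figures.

The settling-time spec alone fixes σ = ζω_n = 4/t_s = 4/0.0136 = 294.
(Overshoot then fixes ζ = 0.204 and hence ω_d = σ·√(1−ζ²)/ζ = 1410 rad/s.)

σ ≈ 294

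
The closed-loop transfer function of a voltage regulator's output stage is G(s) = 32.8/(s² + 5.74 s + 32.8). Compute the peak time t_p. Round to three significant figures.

t_p ≈ 0.634 s

ω_n = √32.8 = 5.73 rad/s; ζ = 5.74/(2·5.73) = 0.501.
The damped frequency ω_d = ω_n√(1−ζ²) = 4.96 rad/s. Then t_p = π/ω_d = 0.634 s.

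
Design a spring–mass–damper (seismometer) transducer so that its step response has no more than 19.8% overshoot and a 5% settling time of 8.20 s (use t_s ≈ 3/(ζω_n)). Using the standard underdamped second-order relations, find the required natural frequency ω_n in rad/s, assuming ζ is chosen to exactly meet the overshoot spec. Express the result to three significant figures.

ω_n ≈ 0.798 rad/s

Inverting the overshoot relation: ζ = |ln 0.198|/√(π² + ln²0.198) = 0.458.
Then ω_n = 3/(ζ t_s) = 3/(0.458 × 8.20) = 0.798 rad/s.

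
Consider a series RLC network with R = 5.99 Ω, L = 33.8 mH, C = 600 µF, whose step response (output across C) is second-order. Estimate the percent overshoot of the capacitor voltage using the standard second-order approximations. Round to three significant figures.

For a series RLC circuit (capacitor voltage as output), ω_n = 1/√(LC) = 1/√(33.8 mH · 600 µF) = 222 rad/s.
ζ = (R/2)·√(C/L) = (5.99/2)·√(600 µF/33.8 mH) = 0.399.
%OS = 100 e^{−πζ/√(1−ζ²)} with ζ = 0.399 gives 25.5%.

%OS ≈ 25.5%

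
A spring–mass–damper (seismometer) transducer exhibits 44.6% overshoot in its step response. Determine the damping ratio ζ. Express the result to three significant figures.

ζ ≈ 0.249

From %OS = 100·exp(−πζ/√(1−ζ²)), invert to get ζ = −ln(OS)/√(π² + ln²(OS)) with OS = 0.446.
−ln 0.446 = 0.8074, so ζ = 0.8074/√(π² + 0.6520) = 0.249.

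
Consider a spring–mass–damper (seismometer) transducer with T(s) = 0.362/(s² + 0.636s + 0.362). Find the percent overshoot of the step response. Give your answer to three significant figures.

ω_n = √0.362 = 0.602 rad/s; ζ = 0.636/(2·0.602) = 0.529.
%OS = 100·exp(−πζ/√(1−ζ²)) = 14.1%.

%OS ≈ 14.1%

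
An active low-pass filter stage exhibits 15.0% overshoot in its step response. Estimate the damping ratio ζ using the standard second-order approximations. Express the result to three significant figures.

ζ = −ln(OS)/√(π² + (ln OS)²). With OS = 0.150, ln OS = −1.897 and ζ = 1.897/3.670 = 0.517.

ζ ≈ 0.517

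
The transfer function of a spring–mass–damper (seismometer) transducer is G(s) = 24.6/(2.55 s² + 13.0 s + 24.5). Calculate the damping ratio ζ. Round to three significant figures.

ζ ≈ 0.822

Dividing through by 2.55: denominator becomes s² + 5.098 s + 9.608.
So ω_n = √9.608 = 3.10 rad/s and ζ = 5.098/(2·3.10) = 0.822.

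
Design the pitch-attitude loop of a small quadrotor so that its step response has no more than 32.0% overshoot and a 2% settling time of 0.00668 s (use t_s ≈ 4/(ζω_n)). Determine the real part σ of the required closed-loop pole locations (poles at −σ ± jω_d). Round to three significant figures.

σ ≈ 599

The settling-time spec alone fixes σ = ζω_n = 4/t_s = 4/0.00668 = 599.
(Overshoot then fixes ζ = 0.341 and hence ω_d = σ·√(1−ζ²)/ζ = 1650 rad/s.)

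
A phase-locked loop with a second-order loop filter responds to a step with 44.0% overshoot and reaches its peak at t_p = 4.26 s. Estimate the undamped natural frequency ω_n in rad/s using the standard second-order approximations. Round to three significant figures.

ζ from %OS: ζ = |ln 0.440|/√(π²+ln²0.440) = 0.253.
From t_p = π/ω_d, ω_d = π/4.26 = 0.737 rad/s, so ω_n = ω_d/√(1−ζ²) = 0.762 rad/s.

ω_n ≈ 0.762 rad/s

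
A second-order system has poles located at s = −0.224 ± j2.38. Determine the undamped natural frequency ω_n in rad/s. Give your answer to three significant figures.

ω_n ≈ 2.39 rad/s

|pole| = ω_n = √(0.224² + 2.38²) = 2.39 rad/s; ζ = cos θ = σ/ω_n = 0.0937.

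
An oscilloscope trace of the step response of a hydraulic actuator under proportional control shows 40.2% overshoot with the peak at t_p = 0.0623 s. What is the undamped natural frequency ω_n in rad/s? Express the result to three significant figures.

From the overshoot, ζ = −ln(OS)/√(π²+ln²(OS)) = 0.279.
t_p = π/ω_d ⇒ ω_d = 50.4 rad/s; then ω_n = ω_d/√(1−ζ²) = 52.5 rad/s.

ω_n ≈ 52.5 rad/s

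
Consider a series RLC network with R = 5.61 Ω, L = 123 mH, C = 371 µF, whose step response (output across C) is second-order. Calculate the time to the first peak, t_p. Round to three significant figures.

For a series RLC circuit (capacitor voltage as output), ω_n = 1/√(LC) = 1/√(123 mH · 371 µF) = 148 rad/s.
ζ = (R/2)·√(C/L) = (5.61/2)·√(371 µF/123 mH) = 0.154.
The damped frequency ω_d = ω_n√(1−ζ²) = 146 rad/s. t_p = π/ω_d = 0.0215 s.

t_p ≈ 0.0215 s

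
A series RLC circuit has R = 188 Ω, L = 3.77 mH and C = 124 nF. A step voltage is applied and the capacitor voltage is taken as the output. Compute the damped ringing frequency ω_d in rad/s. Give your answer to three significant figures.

ω_d ≈ 39000 rad/s

For a series RLC circuit (capacitor voltage as output), ω_n = 1/√(LC) = 1/√(3.77 mH · 124 nF) = 46300 rad/s.
ζ = (R/2)·√(C/L) = (188/2)·√(124 nF/3.77 mH) = 0.539.
ω_d = ω_n√(1−ζ²) = 39000 rad/s.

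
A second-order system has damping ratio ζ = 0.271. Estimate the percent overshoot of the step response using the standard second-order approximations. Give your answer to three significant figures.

%OS ≈ 41.3%

For an underdamped second-order system, %OS = 100·exp(−πζ/√(1−ζ²)).
πζ/√(1−ζ²) = π·0.271/√(1−0.0734) = 0.8845, so %OS = 100·e^(−0.8845) = 41.3%.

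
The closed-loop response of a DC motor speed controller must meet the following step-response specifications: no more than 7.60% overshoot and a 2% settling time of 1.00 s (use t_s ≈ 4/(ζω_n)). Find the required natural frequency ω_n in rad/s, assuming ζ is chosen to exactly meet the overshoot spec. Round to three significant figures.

From %OS = 100·exp(−πζ/√(1−ζ²)), invert to get ζ = −ln(OS)/√(π² + ln²(OS)) with OS = 0.0760.
−ln 0.0760 = 2.577, so ζ = 2.577/√(π² + 6.641) = 0.634.
Then ω_n = 4/(ζ t_s) = 4/(0.634 × 1.00) = 6.31 rad/s.

ω_n ≈ 6.31 rad/s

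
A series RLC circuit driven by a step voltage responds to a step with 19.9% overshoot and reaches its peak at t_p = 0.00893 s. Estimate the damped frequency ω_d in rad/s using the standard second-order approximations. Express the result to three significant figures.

t_p = π/ω_d, so ω_d = π/0.00893 = 352 rad/s.

ω_d ≈ 352 rad/s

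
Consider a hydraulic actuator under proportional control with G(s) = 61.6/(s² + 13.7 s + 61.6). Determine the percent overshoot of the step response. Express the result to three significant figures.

Comparing the denominator to s² + 2ζω_n s + ω_n²: ω_n = √61.6 = 7.85 rad/s, and 2ζω_n = 13.7 so ζ = 13.7/(2·7.85) = 0.873.
%OS = 100·exp(−πζ/√(1−ζ²)) = 0.364%.

%OS ≈ 0.364%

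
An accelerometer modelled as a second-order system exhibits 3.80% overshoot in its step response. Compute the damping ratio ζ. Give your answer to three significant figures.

ζ = −ln(OS)/√(π² + (ln OS)²). With OS = 0.0380, ln OS = −3.270 and ζ = 3.270/4.535 = 0.721.

ζ ≈ 0.721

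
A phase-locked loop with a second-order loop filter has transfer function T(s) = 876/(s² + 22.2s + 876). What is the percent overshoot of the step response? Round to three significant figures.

%OS ≈ 28.1%

Comparing the denominator to s² + 2ζω_n s + ω_n²: ω_n = √876 = 29.6 rad/s, and 2ζω_n = 22.2 so ζ = 22.2/(2·29.6) = 0.375.
%OS = 100·exp(−πζ/√(1−ζ²)) = 28.1%.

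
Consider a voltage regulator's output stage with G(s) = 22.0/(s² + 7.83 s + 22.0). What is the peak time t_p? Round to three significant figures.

Comparing the denominator to s² + 2ζω_n s + ω_n²: ω_n = √22.0 = 4.69 rad/s, and 2ζω_n = 7.83 so ζ = 7.83/(2·4.69) = 0.835.
The damped frequency ω_d = ω_n√(1−ζ²) = 2.58 rad/s. Then t_p = π/ω_d = 1.22 s.

t_p ≈ 1.22 s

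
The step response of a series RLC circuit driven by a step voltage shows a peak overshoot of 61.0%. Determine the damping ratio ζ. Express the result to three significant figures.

Inverting the overshoot relation: ζ = |ln 0.610|/√(π² + ln²0.610) = 0.155.

ζ ≈ 0.155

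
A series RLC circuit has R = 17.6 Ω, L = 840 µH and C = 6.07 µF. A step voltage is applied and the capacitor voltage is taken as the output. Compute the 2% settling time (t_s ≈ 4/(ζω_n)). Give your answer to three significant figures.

For a series RLC circuit (capacitor voltage as output), ω_n = 1/√(LC) = 1/√(840 µH · 6.07 µF) = 14000 rad/s.
ζ = (R/2)·√(C/L) = (17.6/2)·√(6.07 µF/840 µH) = 0.748.
t_s ≈ 4/(ζω_n) = 0.000382 s.

t_s ≈ 0.000382 s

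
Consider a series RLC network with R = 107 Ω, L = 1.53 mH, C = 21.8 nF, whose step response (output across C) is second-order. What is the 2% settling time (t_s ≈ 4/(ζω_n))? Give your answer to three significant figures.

For a series RLC circuit (capacitor voltage as output), ω_n = 1/√(LC) = 1/√(1.53 mH · 21.8 nF) = 173000 rad/s.
ζ = (R/2)·√(C/L) = (107/2)·√(21.8 nF/1.53 mH) = 0.202.
t_s ≈ 4/(ζω_n) = 0.000114 s.

t_s ≈ 0.000114 s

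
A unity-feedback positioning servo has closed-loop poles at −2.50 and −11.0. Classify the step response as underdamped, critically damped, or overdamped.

Since the poles are distinct, negative and real, the response is overdamped.

overdamped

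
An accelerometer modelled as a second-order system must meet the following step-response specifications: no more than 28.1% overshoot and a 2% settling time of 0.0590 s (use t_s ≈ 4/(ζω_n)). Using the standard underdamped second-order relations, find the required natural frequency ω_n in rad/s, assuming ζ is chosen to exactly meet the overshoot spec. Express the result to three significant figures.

ω_n ≈ 181 rad/s

Inverting the overshoot relation: ζ = |ln 0.281|/√(π² + ln²0.281) = 0.375.
From t_s ≈ 4/(ζω_n): ω_n = 4/(ζ·t_s) = 4/(0.375·0.0590) = 181 rad/s.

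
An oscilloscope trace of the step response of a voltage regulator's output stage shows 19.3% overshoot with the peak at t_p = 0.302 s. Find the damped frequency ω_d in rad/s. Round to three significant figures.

ω_d ≈ 10.4 rad/s

t_p = π/ω_d, so ω_d = π/0.302 = 10.4 rad/s.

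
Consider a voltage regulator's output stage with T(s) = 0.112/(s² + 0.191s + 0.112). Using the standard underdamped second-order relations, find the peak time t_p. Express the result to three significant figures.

t_p ≈ 9.79 s

Matching coefficients with s² + 2ζω_n s + ω_n² gives ω_n² = 0.112 ⇒ ω_n = 0.335 rad/s, and ζ = 0.191/(2ω_n) = 0.285.
The damped frequency ω_d = ω_n√(1−ζ²) = 0.321 rad/s. Then t_p = π/ω_d = 9.79 s.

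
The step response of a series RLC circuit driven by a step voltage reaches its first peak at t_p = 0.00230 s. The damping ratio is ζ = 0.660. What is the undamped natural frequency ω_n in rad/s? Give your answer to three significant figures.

ω_n ≈ 1820 rad/s

Peak time t_p = π/ω_d, so ω_d = π/t_p = π/0.00230 = 1370 rad/s.
ω_n = ω_d/√(1−ζ²) = 1370/√0.564 = 1820 rad/s.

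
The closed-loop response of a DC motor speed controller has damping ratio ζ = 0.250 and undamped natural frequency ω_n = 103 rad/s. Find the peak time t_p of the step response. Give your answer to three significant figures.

t_p ≈ 0.0315 s

The damped frequency is ω_d = ω_n√(1−ζ²) = 103·√(1−0.0625) = 99.7 rad/s.
Peak time t_p = π/ω_d = π/99.7 = 0.0315 s.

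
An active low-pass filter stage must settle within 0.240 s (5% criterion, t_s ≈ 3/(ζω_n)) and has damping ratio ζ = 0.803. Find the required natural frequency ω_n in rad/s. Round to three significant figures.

ω_n ≈ 15.6 rad/s

Rearranging t_s ≈ 3/(ζω_n) gives ω_n = 3/(ζ·t_s) = 3/(0.803 × 0.240) = 15.6 rad/s.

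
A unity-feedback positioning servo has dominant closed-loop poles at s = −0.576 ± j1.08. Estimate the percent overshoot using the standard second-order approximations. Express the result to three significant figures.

%OS ≈ 18.7%

The poles are at −σ ± jω_d with σ = 0.576 and ω_d = 1.08, so ω_n = √(σ²+ω_d²) = 1.22 rad/s and ζ = σ/ω_n = 0.471.
Overshoot: exp(−π·0.471/√(1−0.471²)) = 0.187, i.e. 18.7%.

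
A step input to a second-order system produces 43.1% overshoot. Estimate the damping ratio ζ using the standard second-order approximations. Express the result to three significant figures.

ζ ≈ 0.259

ζ = −ln(OS)/√(π² + (ln OS)²). With OS = 0.431, ln OS = −0.8416 and ζ = 0.8416/3.252 = 0.259.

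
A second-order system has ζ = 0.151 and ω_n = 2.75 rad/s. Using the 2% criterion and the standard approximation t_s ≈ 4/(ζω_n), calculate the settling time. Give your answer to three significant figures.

t_s ≈ 4/(ζω_n) = 4/(0.151 × 2.75) = 9.63 s.

t_s ≈ 9.63 s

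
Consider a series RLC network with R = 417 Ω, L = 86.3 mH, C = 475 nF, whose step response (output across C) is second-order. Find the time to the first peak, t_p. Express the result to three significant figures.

t_p ≈ 0.000729 s

For a series RLC circuit (capacitor voltage as output), ω_n = 1/√(LC) = 1/√(86.3 mH · 475 nF) = 4940 rad/s.
ζ = (R/2)·√(C/L) = (417/2)·√(475 nF/86.3 mH) = 0.489.
The damped frequency ω_d = ω_n√(1−ζ²) = 4310 rad/s. t_p = π/ω_d = 0.000729 s.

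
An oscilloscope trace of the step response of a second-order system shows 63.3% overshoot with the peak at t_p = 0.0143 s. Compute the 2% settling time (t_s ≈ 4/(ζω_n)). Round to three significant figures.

t_s ≈ 0.125 s

The overshoot fixes ζ = −ln(OS)/√(π²+ln²(OS)) = 0.144.
From t_p = π/ω_d, ω_d = π/0.0143 = 220 rad/s, so ω_n = ω_d/√(1−ζ²) = 222 rad/s.
t_s ≈ 4/(ζω_n) = 4/(0.144·222) = 0.125 s.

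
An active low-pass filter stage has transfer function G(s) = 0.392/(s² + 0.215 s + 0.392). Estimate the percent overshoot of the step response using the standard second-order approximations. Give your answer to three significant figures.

Matching coefficients with s² + 2ζω_n s + ω_n² gives ω_n² = 0.392 ⇒ ω_n = 0.626 rad/s, and ζ = 0.215/(2ω_n) = 0.172.
%OS = 100 e^{−πζ/√(1−ζ²)} with ζ = 0.172 gives 57.8%.

%OS ≈ 57.8%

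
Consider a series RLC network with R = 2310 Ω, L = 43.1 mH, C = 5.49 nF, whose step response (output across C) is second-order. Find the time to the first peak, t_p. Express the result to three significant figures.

t_p ≈ 0.0000530 s

For a series RLC circuit (capacitor voltage as output), ω_n = 1/√(LC) = 1/√(43.1 mH · 5.49 nF) = 65000 rad/s.
ζ = (R/2)·√(C/L) = (2310/2)·√(5.49 nF/43.1 mH) = 0.412.
The damped frequency ω_d = ω_n√(1−ζ²) = 59200 rad/s. t_p = π/ω_d = 0.0000530 s.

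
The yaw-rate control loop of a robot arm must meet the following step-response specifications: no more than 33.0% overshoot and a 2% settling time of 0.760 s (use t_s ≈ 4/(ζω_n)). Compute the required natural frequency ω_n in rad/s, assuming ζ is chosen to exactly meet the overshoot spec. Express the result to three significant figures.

From %OS = 100·exp(−πζ/√(1−ζ²)), invert to get ζ = −ln(OS)/√(π² + ln²(OS)) with OS = 0.330.
−ln 0.330 = 1.109, so ζ = 1.109/√(π² + 1.229) = 0.333.
From t_s ≈ 4/(ζω_n): ω_n = 4/(ζ·t_s) = 4/(0.333·0.760) = 15.8 rad/s.

ω_n ≈ 15.8 rad/s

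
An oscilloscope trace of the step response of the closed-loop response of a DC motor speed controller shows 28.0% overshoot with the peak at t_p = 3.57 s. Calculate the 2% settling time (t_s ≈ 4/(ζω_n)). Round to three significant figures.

ζ from %OS: ζ = |ln 0.280|/√(π²+ln²0.280) = 0.376.
t_p = π/ω_d ⇒ ω_d = 0.880 rad/s; then ω_n = ω_d/√(1−ζ²) = 0.949 rad/s.
t_s ≈ 4/(ζω_n) = 4/(0.376·0.949) = 11.2 s.

t_s ≈ 11.2 s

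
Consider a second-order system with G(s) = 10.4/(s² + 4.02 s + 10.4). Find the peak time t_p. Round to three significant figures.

Matching coefficients with s² + 2ζω_n s + ω_n² gives ω_n² = 10.4 ⇒ ω_n = 3.22 rad/s, and ζ = 4.02/(2ω_n) = 0.623.
ω_d = ω_n√(1−ζ²) = 2.52 rad/s. Then t_p = π/ω_d = 1.25 s.

t_p ≈ 1.25 s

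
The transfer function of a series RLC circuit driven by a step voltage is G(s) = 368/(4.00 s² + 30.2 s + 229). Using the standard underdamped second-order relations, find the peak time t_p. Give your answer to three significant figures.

t_p ≈ 0.479 s

Dividing through by 4.00: denominator becomes s² + 7.550 s + 57.25.
So ω_n = √57.25 = 7.57 rad/s and ζ = 7.550/(2·7.57) = 0.499.
The damped frequency ω_d = ω_n√(1−ζ²) = 6.56 rad/s. t_p = π/ω_d = 0.479 s.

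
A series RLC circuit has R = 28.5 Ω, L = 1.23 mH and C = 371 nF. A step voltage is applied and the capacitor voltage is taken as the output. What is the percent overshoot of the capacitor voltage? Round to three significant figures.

For a series RLC circuit (capacitor voltage as output), ω_n = 1/√(LC) = 1/√(1.23 mH · 371 nF) = 46800 rad/s.
ζ = (R/2)·√(C/L) = (28.5/2)·√(371 nF/1.23 mH) = 0.247.
Overshoot: exp(−π·0.247/√(1−0.247²)) = 0.448, i.e. 44.8%.

%OS ≈ 44.8%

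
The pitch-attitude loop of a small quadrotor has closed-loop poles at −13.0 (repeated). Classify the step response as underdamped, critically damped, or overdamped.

critically damped

Since there is a repeated negative-real pole, the response is critically damped.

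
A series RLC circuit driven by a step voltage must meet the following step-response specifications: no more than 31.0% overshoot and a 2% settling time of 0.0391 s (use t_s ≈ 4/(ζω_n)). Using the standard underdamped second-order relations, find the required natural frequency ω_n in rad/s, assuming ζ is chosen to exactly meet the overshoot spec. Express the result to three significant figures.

ω_n ≈ 293 rad/s

ζ = −ln(OS)/√(π² + (ln OS)²). With OS = 0.310, ln OS = −1.171 and ζ = 1.171/3.353 = 0.349.
From t_s ≈ 4/(ζω_n): ω_n = 4/(ζ·t_s) = 4/(0.349·0.0391) = 293 rad/s.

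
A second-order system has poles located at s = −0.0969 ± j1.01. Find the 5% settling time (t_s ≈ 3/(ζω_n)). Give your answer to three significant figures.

For poles at −σ ± jω_d, ζω_n = σ = 0.0969, so t_s ≈ 3/σ = 31.0 s.

t_s ≈ 31.0 s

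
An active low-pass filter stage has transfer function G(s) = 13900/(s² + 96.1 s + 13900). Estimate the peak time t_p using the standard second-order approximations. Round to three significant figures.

Comparing the denominator to s² + 2ζω_n s + ω_n²: ω_n = √13900 = 118 rad/s, and 2ζω_n = 96.1 so ζ = 96.1/(2·118) = 0.408.
ω_d = 118·√(1 − 0.408²) = 108 rad/s. Then t_p = π/ω_d = 0.0292 s.

t_p ≈ 0.0292 s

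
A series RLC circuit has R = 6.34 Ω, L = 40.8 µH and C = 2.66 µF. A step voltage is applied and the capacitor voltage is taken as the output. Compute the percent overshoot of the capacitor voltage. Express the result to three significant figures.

%OS ≈ 1.32%

For a series RLC circuit (capacitor voltage as output), ω_n = 1/√(LC) = 1/√(40.8 µH · 2.66 µF) = 96000 rad/s.
ζ = (R/2)·√(C/L) = (6.34/2)·√(2.66 µF/40.8 µH) = 0.809.
Overshoot: exp(−π·0.809/√(1−0.809²)) = 0.0132, i.e. 1.32%.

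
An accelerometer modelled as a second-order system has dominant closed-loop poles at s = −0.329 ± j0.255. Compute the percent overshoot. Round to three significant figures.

With σ = 0.329, ω_d = 0.255: ω_n = √(σ²+ω_d²) = 0.416 rad/s, ζ = σ/ω_n = 0.790.
%OS = 100·exp(−πζ/√(1−ζ²)) = 1.74%.

%OS ≈ 1.74%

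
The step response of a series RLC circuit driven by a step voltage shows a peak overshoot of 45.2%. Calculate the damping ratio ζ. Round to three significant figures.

ζ = −ln(OS)/√(π² + (ln OS)²). With OS = 0.452, ln OS = −0.7941 and ζ = 0.7941/3.240 = 0.245.

ζ ≈ 0.245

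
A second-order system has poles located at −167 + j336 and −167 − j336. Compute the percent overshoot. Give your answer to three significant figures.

%OS ≈ 21.0%

With σ = 167, ω_d = 336: ω_n = √(σ²+ω_d²) = 375 rad/s, ζ = σ/ω_n = 0.445.
%OS = 100·exp(−πζ/√(1−ζ²)) = 21.0%.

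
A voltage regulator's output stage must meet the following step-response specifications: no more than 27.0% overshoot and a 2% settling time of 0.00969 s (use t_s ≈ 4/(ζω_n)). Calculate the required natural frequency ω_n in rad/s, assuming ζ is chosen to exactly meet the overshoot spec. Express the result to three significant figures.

ω_n ≈ 1070 rad/s

From %OS = 100·exp(−πζ/√(1−ζ²)), invert to get ζ = −ln(OS)/√(π² + ln²(OS)) with OS = 0.270.
−ln 0.270 = 1.309, so ζ = 1.309/√(π² + 1.714) = 0.385.
Then ω_n = 4/(ζ t_s) = 4/(0.385 × 0.00969) = 1070 rad/s.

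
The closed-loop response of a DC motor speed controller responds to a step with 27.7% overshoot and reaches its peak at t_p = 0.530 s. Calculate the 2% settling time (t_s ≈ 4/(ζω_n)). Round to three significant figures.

From the overshoot, ζ = −ln(OS)/√(π²+ln²(OS)) = 0.378.
From t_p = π/ω_d, ω_d = π/0.530 = 5.93 rad/s, so ω_n = ω_d/√(1−ζ²) = 6.40 rad/s.
t_s ≈ 4/(ζω_n) = 4/(0.378·6.40) = 1.65 s.

t_s ≈ 1.65 s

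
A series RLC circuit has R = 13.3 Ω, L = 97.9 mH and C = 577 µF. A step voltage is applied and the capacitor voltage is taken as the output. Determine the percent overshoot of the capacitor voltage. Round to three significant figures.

%OS ≈ 15.5%

For a series RLC circuit (capacitor voltage as output), ω_n = 1/√(LC) = 1/√(97.9 mH · 577 µF) = 133 rad/s.
ζ = (R/2)·√(C/L) = (13.3/2)·√(577 µF/97.9 mH) = 0.511.
%OS = 100·exp(−πζ/√(1−ζ²)) = 15.5%.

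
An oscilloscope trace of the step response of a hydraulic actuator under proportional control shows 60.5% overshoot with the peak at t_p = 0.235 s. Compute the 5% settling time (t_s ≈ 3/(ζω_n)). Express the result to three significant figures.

The overshoot fixes ζ = −ln(OS)/√(π²+ln²(OS)) = 0.158.
From t_p = π/ω_d, ω_d = π/0.235 = 13.4 rad/s, so ω_n = ω_d/√(1−ζ²) = 13.5 rad/s.
t_s ≈ 3/(ζω_n) = 3/(0.158·13.5) = 1.40 s.

t_s ≈ 1.40 s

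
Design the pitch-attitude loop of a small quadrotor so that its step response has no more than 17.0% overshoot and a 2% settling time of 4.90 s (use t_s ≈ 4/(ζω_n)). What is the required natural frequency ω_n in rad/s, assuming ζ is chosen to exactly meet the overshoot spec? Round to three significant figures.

ζ = −ln(OS)/√(π² + (ln OS)²). With OS = 0.170, ln OS = −1.772 and ζ = 1.772/3.607 = 0.491.
From t_s ≈ 4/(ζω_n): ω_n = 4/(ζ·t_s) = 4/(0.491·4.90) = 1.66 rad/s.

ω_n ≈ 1.66 rad/s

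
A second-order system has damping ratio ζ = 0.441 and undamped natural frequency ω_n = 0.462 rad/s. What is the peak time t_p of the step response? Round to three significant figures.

t_p ≈ 7.58 s

The damped frequency is ω_d = ω_n√(1−ζ²) = 0.462·√(1−0.194) = 0.415 rad/s.
Peak time t_p = π/ω_d = π/0.415 = 7.58 s.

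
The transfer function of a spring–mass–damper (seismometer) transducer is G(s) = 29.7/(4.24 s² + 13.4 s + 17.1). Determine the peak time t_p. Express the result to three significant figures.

Dividing through by 4.24: denominator becomes s² + 3.160 s + 4.033.
So ω_n = √4.033 = 2.01 rad/s and ζ = 3.160/(2·2.01) = 0.787.
ω_d = ω_n√(1−ζ²) = 1.24 rad/s. t_p = π/ω_d = 2.53 s.

t_p ≈ 2.53 s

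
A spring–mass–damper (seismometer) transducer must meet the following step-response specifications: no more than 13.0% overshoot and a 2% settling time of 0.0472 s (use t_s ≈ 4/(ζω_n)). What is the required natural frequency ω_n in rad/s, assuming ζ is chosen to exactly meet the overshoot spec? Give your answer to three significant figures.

Inverting the overshoot relation: ζ = |ln 0.130|/√(π² + ln²0.130) = 0.545.
From t_s ≈ 4/(ζω_n): ω_n = 4/(ζ·t_s) = 4/(0.545·0.0472) = 156 rad/s.

ω_n ≈ 156 rad/s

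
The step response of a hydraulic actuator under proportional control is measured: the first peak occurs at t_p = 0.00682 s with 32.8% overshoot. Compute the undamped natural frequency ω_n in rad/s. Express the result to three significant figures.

ω_n ≈ 489 rad/s

From the overshoot, ζ = −ln(OS)/√(π²+ln²(OS)) = 0.334.
t_p = π/ω_d ⇒ ω_d = 461 rad/s; then ω_n = ω_d/√(1−ζ²) = 489 rad/s.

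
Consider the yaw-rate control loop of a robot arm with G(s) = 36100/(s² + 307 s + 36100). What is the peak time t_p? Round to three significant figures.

t_p ≈ 0.0281 s

Matching coefficients with s² + 2ζω_n s + ω_n² gives ω_n² = 36100 ⇒ ω_n = 190 rad/s, and ζ = 307/(2ω_n) = 0.808.
ω_d = ω_n√(1−ζ²) = 112 rad/s. Then t_p = π/ω_d = 0.0281 s.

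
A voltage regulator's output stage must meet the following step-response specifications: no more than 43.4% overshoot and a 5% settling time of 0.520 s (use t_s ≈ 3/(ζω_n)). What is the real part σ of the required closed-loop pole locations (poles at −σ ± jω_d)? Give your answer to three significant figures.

σ ≈ 5.77

The settling-time spec alone fixes σ = ζω_n = 3/t_s = 3/0.520 = 5.77.
(Overshoot then fixes ζ = 0.257 and hence ω_d = σ·√(1−ζ²)/ζ = 21.7 rad/s.)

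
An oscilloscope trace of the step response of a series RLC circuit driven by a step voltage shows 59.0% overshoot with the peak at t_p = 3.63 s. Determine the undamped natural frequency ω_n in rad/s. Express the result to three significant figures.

ζ from %OS: ζ = |ln 0.590|/√(π²+ln²0.590) = 0.166.
t_p = π/ω_d ⇒ ω_d = 0.865 rad/s; then ω_n = ω_d/√(1−ζ²) = 0.878 rad/s.

ω_n ≈ 0.878 rad/s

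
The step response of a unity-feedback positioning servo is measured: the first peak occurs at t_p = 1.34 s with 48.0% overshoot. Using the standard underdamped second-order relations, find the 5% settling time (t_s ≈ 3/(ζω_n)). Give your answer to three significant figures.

t_s ≈ 5.48 s

The overshoot fixes ζ = −ln(OS)/√(π²+ln²(OS)) = 0.228.
t_p = π/ω_d ⇒ ω_d = 2.34 rad/s; then ω_n = ω_d/√(1−ζ²) = 2.41 rad/s.
t_s ≈ 3/(ζω_n) = 3/(0.228·2.41) = 5.48 s.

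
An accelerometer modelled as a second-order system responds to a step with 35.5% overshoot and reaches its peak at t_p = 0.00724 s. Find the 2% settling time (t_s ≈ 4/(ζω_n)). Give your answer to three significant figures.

t_s ≈ 0.0280 s

The overshoot fixes ζ = −ln(OS)/√(π²+ln²(OS)) = 0.313.
t_p = π/ω_d ⇒ ω_d = 434 rad/s; then ω_n = ω_d/√(1−ζ²) = 457 rad/s.
t_s ≈ 4/(ζω_n) = 4/(0.313·457) = 0.0280 s.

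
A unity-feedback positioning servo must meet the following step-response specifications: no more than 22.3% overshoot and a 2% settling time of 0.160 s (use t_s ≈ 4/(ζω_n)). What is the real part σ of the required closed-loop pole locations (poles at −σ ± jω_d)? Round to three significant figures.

σ ≈ 25.0

The settling-time spec alone fixes σ = ζω_n = 4/t_s = 4/0.160 = 25.0.
(Overshoot then fixes ζ = 0.431 and hence ω_d = σ·√(1−ζ²)/ζ = 52.3 rad/s.)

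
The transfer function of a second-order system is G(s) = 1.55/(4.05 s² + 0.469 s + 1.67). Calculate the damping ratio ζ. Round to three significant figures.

ζ ≈ 0.0902

Dividing through by 4.05: denominator becomes s² + 0.1158 s + 0.4123.
So ω_n = √0.4123 = 0.642 rad/s and ζ = 0.1158/(2·0.642) = 0.0902.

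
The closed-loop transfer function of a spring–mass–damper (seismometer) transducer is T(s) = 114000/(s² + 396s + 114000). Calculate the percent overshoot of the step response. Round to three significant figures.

%OS ≈ 10.3%

Matching coefficients with s² + 2ζω_n s + ω_n² gives ω_n² = 114000 ⇒ ω_n = 338 rad/s, and ζ = 396/(2ω_n) = 0.586.
Overshoot: exp(−π·0.586/√(1−0.586²)) = 0.103, i.e. 10.3%.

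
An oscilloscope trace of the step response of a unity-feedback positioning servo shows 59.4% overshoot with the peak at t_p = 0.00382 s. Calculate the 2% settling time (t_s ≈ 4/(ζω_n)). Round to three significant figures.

t_s ≈ 0.0293 s

ζ from %OS: ζ = |ln 0.594|/√(π²+ln²0.594) = 0.164.
t_p = π/ω_d ⇒ ω_d = 822 rad/s; then ω_n = ω_d/√(1−ζ²) = 834 rad/s.
t_s ≈ 4/(ζω_n) = 4/(0.164·834) = 0.0293 s.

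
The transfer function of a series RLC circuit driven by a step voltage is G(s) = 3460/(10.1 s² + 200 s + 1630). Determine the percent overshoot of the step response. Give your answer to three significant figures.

Dividing through by 10.1: denominator becomes s² + 19.80 s + 161.4.
So ω_n = √161.4 = 12.7 rad/s and ζ = 19.80/(2·12.7) = 0.779.
Overshoot: exp(−π·0.779/√(1−0.779²)) = 0.0201, i.e. 2.01%.

%OS ≈ 2.01%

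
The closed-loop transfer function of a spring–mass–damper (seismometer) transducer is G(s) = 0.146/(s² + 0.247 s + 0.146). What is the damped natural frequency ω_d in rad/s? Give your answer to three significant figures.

Comparing the denominator to s² + 2ζω_n s + ω_n²: ω_n = √0.146 = 0.382 rad/s, and 2ζω_n = 0.247 so ζ = 0.247/(2·0.382) = 0.323.
The damped frequency ω_d = ω_n√(1−ζ²) = 0.362 rad/s.

ω_d ≈ 0.362 rad/s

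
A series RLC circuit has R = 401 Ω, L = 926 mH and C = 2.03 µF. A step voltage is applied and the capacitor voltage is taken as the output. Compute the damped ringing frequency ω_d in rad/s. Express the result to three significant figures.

ω_d ≈ 696 rad/s

For a series RLC circuit (capacitor voltage as output), ω_n = 1/√(LC) = 1/√(926 mH · 2.03 µF) = 729 rad/s.
ζ = (R/2)·√(C/L) = (401/2)·√(2.03 µF/926 mH) = 0.297.
ω_d = 729·√(1 − 0.297²) = 696 rad/s.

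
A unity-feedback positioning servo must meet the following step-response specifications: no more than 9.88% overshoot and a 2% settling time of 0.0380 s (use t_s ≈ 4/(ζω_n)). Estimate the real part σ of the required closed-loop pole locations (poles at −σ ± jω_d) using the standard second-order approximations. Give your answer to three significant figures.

The settling-time spec alone fixes σ = ζω_n = 4/t_s = 4/0.0380 = 105.
(Overshoot then fixes ζ = 0.593 and hence ω_d = σ·√(1−ζ²)/ζ = 143 rad/s.)

σ ≈ 105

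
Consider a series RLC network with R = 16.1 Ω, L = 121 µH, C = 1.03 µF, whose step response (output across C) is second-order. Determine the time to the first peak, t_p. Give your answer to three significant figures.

t_p ≈ 0.0000524 s

For a series RLC circuit (capacitor voltage as output), ω_n = 1/√(LC) = 1/√(121 µH · 1.03 µF) = 89600 rad/s.
ζ = (R/2)·√(C/L) = (16.1/2)·√(1.03 µF/121 µH) = 0.743.
The damped frequency ω_d = ω_n√(1−ζ²) = 60000 rad/s. t_p = π/ω_d = 0.0000524 s.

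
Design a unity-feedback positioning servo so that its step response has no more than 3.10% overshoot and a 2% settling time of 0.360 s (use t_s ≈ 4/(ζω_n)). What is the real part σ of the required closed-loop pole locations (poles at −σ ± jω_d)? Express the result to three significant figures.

The settling-time spec alone fixes σ = ζω_n = 4/t_s = 4/0.360 = 11.1.
(Overshoot then fixes ζ = 0.742 and hence ω_d = σ·√(1−ζ²)/ζ = 10.0 rad/s.)

σ ≈ 11.1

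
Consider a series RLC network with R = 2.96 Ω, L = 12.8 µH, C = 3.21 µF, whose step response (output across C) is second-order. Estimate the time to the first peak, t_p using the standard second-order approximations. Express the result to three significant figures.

t_p ≈ 0.0000300 s

For a series RLC circuit (capacitor voltage as output), ω_n = 1/√(LC) = 1/√(12.8 µH · 3.21 µF) = 156000 rad/s.
ζ = (R/2)·√(C/L) = (2.96/2)·√(3.21 µF/12.8 µH) = 0.741.
ω_d = 156000·√(1 − 0.741²) = 105000 rad/s. t_p = π/ω_d = 0.0000300 s.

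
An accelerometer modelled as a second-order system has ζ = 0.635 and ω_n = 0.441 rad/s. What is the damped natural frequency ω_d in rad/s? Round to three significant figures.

ω_d ≈ 0.341 rad/s

ω_d = ω_n√(1−ζ²) = 0.441·√0.597 = 0.341 rad/s.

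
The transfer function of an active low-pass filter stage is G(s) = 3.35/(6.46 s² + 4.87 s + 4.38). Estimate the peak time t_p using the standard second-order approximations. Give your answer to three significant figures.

Dividing through by 6.46: denominator becomes s² + 0.7539 s + 0.6780.
So ω_n = √0.6780 = 0.823 rad/s and ζ = 0.7539/(2·0.823) = 0.458.
ω_d = 0.823·√(1 − 0.458²) = 0.732 rad/s. t_p = π/ω_d = 4.29 s.

t_p ≈ 4.29 s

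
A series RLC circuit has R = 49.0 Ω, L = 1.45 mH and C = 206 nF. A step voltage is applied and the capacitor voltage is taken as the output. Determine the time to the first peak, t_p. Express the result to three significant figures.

For a series RLC circuit (capacitor voltage as output), ω_n = 1/√(LC) = 1/√(1.45 mH · 206 nF) = 57900 rad/s.
ζ = (R/2)·√(C/L) = (49.0/2)·√(206 nF/1.45 mH) = 0.292.
ω_d = ω_n√(1−ζ²) = 55300 rad/s. t_p = π/ω_d = 0.0000568 s.

t_p ≈ 0.0000568 s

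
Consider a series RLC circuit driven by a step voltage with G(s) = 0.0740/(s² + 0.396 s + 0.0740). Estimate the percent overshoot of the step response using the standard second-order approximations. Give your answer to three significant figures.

Comparing the denominator to s² + 2ζω_n s + ω_n²: ω_n = √0.0740 = 0.272 rad/s, and 2ζω_n = 0.396 so ζ = 0.396/(2·0.272) = 0.728.
Overshoot: exp(−π·0.728/√(1−0.728²)) = 0.0356, i.e. 3.56%.

%OS ≈ 3.56%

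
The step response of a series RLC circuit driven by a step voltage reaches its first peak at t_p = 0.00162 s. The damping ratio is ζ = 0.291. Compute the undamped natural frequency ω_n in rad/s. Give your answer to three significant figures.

Peak time t_p = π/ω_d, so ω_d = π/t_p = π/0.00162 = 1940 rad/s.
ω_n = ω_d/√(1−ζ²) = 1940/√0.915 = 2030 rad/s.

ω_n ≈ 2030 rad/s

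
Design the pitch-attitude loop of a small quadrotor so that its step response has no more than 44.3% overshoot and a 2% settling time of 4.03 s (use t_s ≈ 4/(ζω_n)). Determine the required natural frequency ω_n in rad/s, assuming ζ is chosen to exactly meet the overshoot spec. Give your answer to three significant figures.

ω_n ≈ 3.96 rad/s

ζ = −ln(OS)/√(π² + (ln OS)²). With OS = 0.443, ln OS = −0.8142 and ζ = 0.8142/3.245 = 0.251.
From t_s ≈ 4/(ζω_n): ω_n = 4/(ζ·t_s) = 4/(0.251·4.03) = 3.96 rad/s.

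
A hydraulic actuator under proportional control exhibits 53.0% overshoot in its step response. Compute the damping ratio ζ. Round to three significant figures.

ζ ≈ 0.198

Inverting the overshoot relation: ζ = |ln 0.530|/√(π² + ln²0.530) = 0.198.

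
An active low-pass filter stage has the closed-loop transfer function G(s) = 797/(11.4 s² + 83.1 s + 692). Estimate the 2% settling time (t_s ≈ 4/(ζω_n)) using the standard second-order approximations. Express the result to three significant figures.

Dividing through by 11.4: denominator becomes s² + 7.289 s + 60.70.
So ω_n = √60.70 = 7.79 rad/s and ζ = 7.289/(2·7.79) = 0.468.
t_s ≈ 4/(ζω_n) = 1.10 s.

t_s ≈ 1.10 s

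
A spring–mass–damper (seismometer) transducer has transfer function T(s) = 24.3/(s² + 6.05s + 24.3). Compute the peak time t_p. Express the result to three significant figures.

t_p ≈ 0.807 s

ω_n = √24.3 = 4.93 rad/s; ζ = 6.05/(2·4.93) = 0.614.
ω_d = ω_n√(1−ζ²) = 3.89 rad/s. Then t_p = π/ω_d = 0.807 s.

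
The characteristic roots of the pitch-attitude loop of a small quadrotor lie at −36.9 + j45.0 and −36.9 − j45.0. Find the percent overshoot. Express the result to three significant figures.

With σ = 36.9, ω_d = 45.0: ω_n = √(σ²+ω_d²) = 58.2 rad/s, ζ = σ/ω_n = 0.634.
%OS = 100·exp(−πζ/√(1−ζ²)) = 7.61%.

%OS ≈ 7.61%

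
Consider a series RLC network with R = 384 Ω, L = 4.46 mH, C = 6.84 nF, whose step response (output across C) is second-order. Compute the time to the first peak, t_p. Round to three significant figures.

t_p ≈ 0.0000179 s

For a series RLC circuit (capacitor voltage as output), ω_n = 1/√(LC) = 1/√(4.46 mH · 6.84 nF) = 181000 rad/s.
ζ = (R/2)·√(C/L) = (384/2)·√(6.84 nF/4.46 mH) = 0.238.
The damped frequency ω_d = ω_n√(1−ζ²) = 176000 rad/s. t_p = π/ω_d = 0.0000179 s.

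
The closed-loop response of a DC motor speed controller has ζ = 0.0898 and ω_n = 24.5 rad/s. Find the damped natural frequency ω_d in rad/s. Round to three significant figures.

ω_d = ω_n√(1−ζ²) = 24.5·√0.992 = 24.4 rad/s.

ω_d ≈ 24.4 rad/s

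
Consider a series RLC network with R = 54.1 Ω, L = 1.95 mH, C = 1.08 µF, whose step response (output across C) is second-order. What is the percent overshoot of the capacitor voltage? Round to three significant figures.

%OS ≈ 7.48%

For a series RLC circuit (capacitor voltage as output), ω_n = 1/√(LC) = 1/√(1.95 mH · 1.08 µF) = 21800 rad/s.
ζ = (R/2)·√(C/L) = (54.1/2)·√(1.08 µF/1.95 mH) = 0.637.
%OS = 100 e^{−πζ/√(1−ζ²)} with ζ = 0.637 gives 7.48%.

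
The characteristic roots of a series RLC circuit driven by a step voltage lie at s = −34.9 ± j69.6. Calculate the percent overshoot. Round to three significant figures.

%OS ≈ 20.7%

With σ = 34.9, ω_d = 69.6: ω_n = √(σ²+ω_d²) = 77.9 rad/s, ζ = σ/ω_n = 0.448.
%OS = 100 e^{−πζ/√(1−ζ²)} with ζ = 0.448 gives 20.7%.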